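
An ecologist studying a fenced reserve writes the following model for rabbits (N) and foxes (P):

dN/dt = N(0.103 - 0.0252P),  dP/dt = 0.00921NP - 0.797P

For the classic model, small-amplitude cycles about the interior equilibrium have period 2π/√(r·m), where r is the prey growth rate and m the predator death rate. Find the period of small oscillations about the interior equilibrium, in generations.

Here r = 0.103 and m = 0.797, so r·m = 0.0821.
ω = √0.0821 = 0.287 per generation, hence T = 2π/ω ≈ 21.9 generations.

T ≈ 21.9 generations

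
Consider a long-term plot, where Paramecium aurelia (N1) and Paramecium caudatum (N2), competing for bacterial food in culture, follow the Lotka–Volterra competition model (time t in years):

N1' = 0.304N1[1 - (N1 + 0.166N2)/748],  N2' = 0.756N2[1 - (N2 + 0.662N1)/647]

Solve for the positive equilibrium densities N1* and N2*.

Setting both brackets to zero gives the nullclines N1 + 0.166N2 = 748 and 0.662N1 + N2 = 647.
Substituting N2 = 647 - 0.662N1 into the first: N1(1 - 0.166·0.662) = 748 - 0.166·647.
So N1* = 641/0.89 = 720, and then N2* = 647 - 0.662·720 = 171.

N1* ≈ 720, N2* ≈ 171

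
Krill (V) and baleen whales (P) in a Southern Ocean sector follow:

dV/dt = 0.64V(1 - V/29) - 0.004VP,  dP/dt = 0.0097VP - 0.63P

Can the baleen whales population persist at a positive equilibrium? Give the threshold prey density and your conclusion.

The predator equation gives dP/dt > 0 only when V > 0.63/0.0097 = 64.9.
Without the predator, V → K = 29. Since 29 < 64.9, the predator cannot invade.

Threshold V = 64.9; K < 64.9, so no, the predator goes extinct.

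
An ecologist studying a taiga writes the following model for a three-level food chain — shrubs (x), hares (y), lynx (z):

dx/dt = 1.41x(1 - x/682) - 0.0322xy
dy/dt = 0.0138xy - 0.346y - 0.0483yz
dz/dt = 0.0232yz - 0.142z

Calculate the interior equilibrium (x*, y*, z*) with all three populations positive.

From dz/dt = 0: 0.0232y* = 0.142, so y* = 6.12.
From dx/dt = 0: 1.41(1 - x*/682) = 0.0322·6.12, giving x* = 682·(1 - 0.14) = 587.
From dy/dt = 0: 0.0138·587 - 0.346 = 0.0483z*, so z* = 7.75/0.0483 = 160.

x* ≈ 587, y* ≈ 6.12, z* ≈ 160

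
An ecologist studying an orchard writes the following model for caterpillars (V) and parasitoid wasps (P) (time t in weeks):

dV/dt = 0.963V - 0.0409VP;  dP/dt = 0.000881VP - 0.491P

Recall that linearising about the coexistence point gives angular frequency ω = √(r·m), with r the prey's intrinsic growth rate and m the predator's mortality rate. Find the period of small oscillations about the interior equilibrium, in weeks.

Here r = 0.963 and m = 0.491, so r·m = 0.473.
ω = √0.473 = 0.688 per week, hence T = 2π/ω ≈ 9.14 weeks.

T ≈ 9.14 weeks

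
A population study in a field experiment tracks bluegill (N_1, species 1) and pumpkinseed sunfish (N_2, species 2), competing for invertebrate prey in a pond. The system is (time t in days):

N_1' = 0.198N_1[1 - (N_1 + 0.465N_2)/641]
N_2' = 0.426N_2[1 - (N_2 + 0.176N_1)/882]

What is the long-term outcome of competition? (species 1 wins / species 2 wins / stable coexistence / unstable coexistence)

Compare the nullcline intercepts: K1/α12 = 641/0.465 = 1380 > K2 = 882; K2/α21 = 882/0.176 = 5010 > K1 = 641.
Since both inequalities hold, each species can invade when rare, so the interior equilibrium is stable.

stable coexistence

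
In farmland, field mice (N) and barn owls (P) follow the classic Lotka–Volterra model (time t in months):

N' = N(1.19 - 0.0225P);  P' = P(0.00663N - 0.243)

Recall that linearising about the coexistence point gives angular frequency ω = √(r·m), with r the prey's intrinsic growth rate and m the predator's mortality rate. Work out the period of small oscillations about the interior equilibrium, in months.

Here r = 1.19 and m = 0.243, so r·m = 0.289.
ω = √0.289 = 0.538 per month, hence T = 2π/ω ≈ 11.7 months.

T ≈ 11.7 months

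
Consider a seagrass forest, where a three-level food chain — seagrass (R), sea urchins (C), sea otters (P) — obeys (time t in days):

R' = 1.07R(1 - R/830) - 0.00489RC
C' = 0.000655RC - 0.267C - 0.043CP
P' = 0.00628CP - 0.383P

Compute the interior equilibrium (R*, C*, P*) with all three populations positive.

From dP/dt = 0: 0.00628C* = 0.383, so C* = 61.
From dR/dt = 0: 1.07(1 - R*/830) = 0.00489·61, giving R* = 830·(1 - 0.279) = 599.
From dC/dt = 0: 0.000655·599 - 0.267 = 0.043P*, so P* = 0.125/0.043 = 2.91.

R* ≈ 599, C* ≈ 61, P* ≈ 2.91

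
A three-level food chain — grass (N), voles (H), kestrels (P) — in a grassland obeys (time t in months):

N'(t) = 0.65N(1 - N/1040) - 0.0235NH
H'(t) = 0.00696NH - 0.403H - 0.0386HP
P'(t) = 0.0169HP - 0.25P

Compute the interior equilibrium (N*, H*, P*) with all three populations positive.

N* ≈ 484, H* ≈ 14.8, P* ≈ 76.8

From dP/dt = 0: 0.0169H* = 0.25, so H* = 14.8.
From dN/dt = 0: 0.65(1 - N*/1040) = 0.0235·14.8, giving N* = 1040·(1 - 0.535) = 484.
From dH/dt = 0: 0.00696·484 - 0.403 = 0.0386P*, so P* = 2.96/0.0386 = 76.8.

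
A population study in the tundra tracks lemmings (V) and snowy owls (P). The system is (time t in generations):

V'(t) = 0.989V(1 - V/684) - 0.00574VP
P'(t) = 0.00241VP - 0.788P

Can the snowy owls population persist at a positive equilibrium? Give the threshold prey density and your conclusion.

Threshold V = 327; K > 327, so yes, the predator persists.

The predator equation gives dP/dt > 0 only when V > 0.788/0.00241 = 327.
Without the predator, V → K = 684. Since 684 > 327, the predator can invade and persist.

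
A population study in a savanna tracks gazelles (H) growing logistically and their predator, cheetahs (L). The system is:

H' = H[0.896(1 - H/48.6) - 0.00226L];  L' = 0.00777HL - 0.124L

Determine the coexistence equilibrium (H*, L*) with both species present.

From dL/dt = 0 with L > 0: 0.00777H* = 0.124, so H* = 16.
Substitute into dH/dt = 0: 0.896(1 - 16/48.6) = 0.00226L*.
The bracket is 0.672, giving L* = 0.602/0.00226 = 266.

H* ≈ 16, L* ≈ 266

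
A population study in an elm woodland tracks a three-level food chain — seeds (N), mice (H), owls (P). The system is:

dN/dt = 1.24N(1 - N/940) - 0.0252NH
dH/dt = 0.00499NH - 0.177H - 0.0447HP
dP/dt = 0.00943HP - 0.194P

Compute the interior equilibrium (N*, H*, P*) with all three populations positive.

N* ≈ 547, H* ≈ 20.6, P* ≈ 57.1

From dP/dt = 0: 0.00943H* = 0.194, so H* = 20.6.
From dN/dt = 0: 1.24(1 - N*/940) = 0.0252·20.6, giving N* = 940·(1 - 0.418) = 547.
From dH/dt = 0: 0.00499·547 - 0.177 = 0.0447P*, so P* = 2.55/0.0447 = 57.1.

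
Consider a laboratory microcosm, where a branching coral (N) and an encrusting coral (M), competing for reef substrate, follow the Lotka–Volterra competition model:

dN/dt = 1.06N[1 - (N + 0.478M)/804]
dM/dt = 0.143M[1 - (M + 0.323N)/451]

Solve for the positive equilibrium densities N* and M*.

Setting both brackets to zero gives the nullclines N + 0.478M = 804 and 0.323N + M = 451.
Substituting M = 451 - 0.323N into the first: N(1 - 0.478·0.323) = 804 - 0.478·451.
So N* = 588/0.846 = 696, and then M* = 451 - 0.323·696 = 226.

N* ≈ 696, M* ≈ 226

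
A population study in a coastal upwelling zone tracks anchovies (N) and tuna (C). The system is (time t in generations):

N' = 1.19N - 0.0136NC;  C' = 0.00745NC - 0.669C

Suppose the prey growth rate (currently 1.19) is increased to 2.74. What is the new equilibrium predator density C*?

At the interior fixed point, setting dN/dt = 0 with N > 0 fixes C* = (prey growth rate)/(NC coefficient) — independent of the other coefficients.
With the change, C* = 2.74/0.0136 = 201; it rises from 87.5.

C* ≈ 201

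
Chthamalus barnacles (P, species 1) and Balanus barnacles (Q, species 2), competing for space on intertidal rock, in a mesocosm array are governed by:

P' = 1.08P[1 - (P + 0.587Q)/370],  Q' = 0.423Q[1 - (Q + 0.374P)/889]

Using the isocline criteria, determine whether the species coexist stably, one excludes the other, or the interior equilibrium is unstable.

species 2 excludes species 1

Compare the nullcline intercepts: K1/α12 = 370/0.587 = 630 < K2 = 889; K2/α21 = 889/0.374 = 2380 > K1 = 370.
Since the inequalities point opposite ways, species 2 can invade but species 1 cannot.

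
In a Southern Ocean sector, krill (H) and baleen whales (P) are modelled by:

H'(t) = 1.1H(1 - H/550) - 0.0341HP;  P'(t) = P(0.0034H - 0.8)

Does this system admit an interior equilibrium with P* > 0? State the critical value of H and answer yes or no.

Threshold H = 235; K > 235, so yes, the predator persists.

The predator equation gives dP/dt > 0 only when H > 0.8/0.0034 = 235.
Without the predator, H → K = 550. Since 550 > 235, the predator can invade and persist.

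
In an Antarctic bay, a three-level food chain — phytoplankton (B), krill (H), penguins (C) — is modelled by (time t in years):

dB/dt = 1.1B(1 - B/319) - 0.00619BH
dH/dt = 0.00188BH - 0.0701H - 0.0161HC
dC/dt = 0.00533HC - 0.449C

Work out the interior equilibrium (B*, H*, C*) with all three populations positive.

B* ≈ 168, H* ≈ 84.2, C* ≈ 15.2

From dC/dt = 0: 0.00533H* = 0.449, so H* = 84.2.
From dB/dt = 0: 1.1(1 - B*/319) = 0.00619·84.2, giving B* = 319·(1 - 0.474) = 168.
From dH/dt = 0: 0.00188·168 - 0.0701 = 0.0161C*, so C* = 0.245/0.0161 = 15.2.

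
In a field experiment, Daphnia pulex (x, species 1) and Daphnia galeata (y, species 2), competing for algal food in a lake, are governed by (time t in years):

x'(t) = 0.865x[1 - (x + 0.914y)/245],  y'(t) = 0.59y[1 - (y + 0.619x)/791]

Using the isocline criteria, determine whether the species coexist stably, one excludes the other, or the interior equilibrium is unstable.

species 2 excludes species 1

Compare the nullcline intercepts: K1/α12 = 245/0.914 = 268 < K2 = 791; K2/α21 = 791/0.619 = 1280 > K1 = 245.
Since the inequalities point opposite ways, species 2 can invade but species 1 cannot.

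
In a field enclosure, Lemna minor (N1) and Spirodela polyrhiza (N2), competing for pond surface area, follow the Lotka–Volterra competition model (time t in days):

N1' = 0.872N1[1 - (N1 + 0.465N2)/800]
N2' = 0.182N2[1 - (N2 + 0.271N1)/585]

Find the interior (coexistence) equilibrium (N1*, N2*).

Setting both brackets to zero gives the nullclines N1 + 0.465N2 = 800 and 0.271N1 + N2 = 585.
Substituting N2 = 585 - 0.271N1 into the first: N1(1 - 0.465·0.271) = 800 - 0.465·585.
So N1* = 528/0.874 = 604, and then N2* = 585 - 0.271·604 = 421.

N1* ≈ 604, N2* ≈ 421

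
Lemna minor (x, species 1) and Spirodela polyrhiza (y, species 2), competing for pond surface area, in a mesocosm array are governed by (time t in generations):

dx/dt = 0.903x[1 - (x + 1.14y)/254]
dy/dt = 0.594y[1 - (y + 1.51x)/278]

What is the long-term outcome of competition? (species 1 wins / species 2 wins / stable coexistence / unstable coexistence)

Compare the nullcline intercepts: K1/α12 = 254/1.14 = 223 < K2 = 278; K2/α21 = 278/1.51 = 184 < K1 = 254.
Since both are reversed, neither can invade when rare; the interior point is a saddle.

unstable coexistence (outcome depends on initial conditions)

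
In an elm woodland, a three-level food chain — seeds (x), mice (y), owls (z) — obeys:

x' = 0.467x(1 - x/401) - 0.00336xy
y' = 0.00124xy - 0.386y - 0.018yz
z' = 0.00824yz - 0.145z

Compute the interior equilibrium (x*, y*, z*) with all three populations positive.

From dz/dt = 0: 0.00824y* = 0.145, so y* = 17.6.
From dx/dt = 0: 0.467(1 - x*/401) = 0.00336·17.6, giving x* = 401·(1 - 0.127) = 350.
From dy/dt = 0: 0.00124·350 - 0.386 = 0.018z*, so z* = 0.0483/0.018 = 2.68.

x* ≈ 350, y* ≈ 17.6, z* ≈ 2.68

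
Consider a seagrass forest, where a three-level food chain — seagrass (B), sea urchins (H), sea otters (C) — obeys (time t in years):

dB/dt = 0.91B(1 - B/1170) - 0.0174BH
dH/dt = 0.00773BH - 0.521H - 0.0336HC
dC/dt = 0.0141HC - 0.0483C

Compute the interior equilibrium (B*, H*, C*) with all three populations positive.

B* ≈ 1090, H* ≈ 3.43, C* ≈ 236

From dC/dt = 0: 0.0141H* = 0.0483, so H* = 3.43.
From dB/dt = 0: 0.91(1 - B*/1170) = 0.0174·3.43, giving B* = 1170·(1 - 0.0655) = 1090.
From dH/dt = 0: 0.00773·1090 - 0.521 = 0.0336C*, so C* = 7.93/0.0336 = 236.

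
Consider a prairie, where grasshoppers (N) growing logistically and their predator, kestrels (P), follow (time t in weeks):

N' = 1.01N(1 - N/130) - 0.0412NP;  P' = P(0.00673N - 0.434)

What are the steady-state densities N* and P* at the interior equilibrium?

N* ≈ 64.5, P* ≈ 12.4

From dP/dt = 0 with P > 0: 0.00673N* = 0.434, so N* = 64.5.
Substitute into dN/dt = 0: 1.01(1 - 64.5/130) = 0.0412P*.
The bracket is 0.504, giving P* = 0.509/0.0412 = 12.4.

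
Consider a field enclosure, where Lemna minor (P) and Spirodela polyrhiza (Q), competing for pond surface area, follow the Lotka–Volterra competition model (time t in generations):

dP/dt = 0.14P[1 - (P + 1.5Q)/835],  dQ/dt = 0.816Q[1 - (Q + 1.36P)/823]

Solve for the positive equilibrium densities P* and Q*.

Setting both brackets to zero gives the nullclines P + 1.5Q = 835 and 1.36P + Q = 823.
Substituting Q = 823 - 1.36P into the first: P(1 - 1.5·1.36) = 835 - 1.5·823.
So P* = -400/-1.04 = 384, and then Q* = 823 - 1.36·384 = 301.

P* ≈ 384, Q* ≈ 301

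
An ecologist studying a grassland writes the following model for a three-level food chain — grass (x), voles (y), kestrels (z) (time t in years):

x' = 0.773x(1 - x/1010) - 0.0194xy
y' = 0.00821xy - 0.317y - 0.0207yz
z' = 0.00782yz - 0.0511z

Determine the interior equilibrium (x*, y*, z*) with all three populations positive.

x* ≈ 844, y* ≈ 6.53, z* ≈ 320

From dz/dt = 0: 0.00782y* = 0.0511, so y* = 6.53.
From dx/dt = 0: 0.773(1 - x*/1010) = 0.0194·6.53, giving x* = 1010·(1 - 0.164) = 844.
From dy/dt = 0: 0.00821·844 - 0.317 = 0.0207z*, so z* = 6.62/0.0207 = 320.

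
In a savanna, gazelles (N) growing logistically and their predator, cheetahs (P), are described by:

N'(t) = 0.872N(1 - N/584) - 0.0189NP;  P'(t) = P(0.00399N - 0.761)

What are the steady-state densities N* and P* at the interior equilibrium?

From dP/dt = 0 with P > 0: 0.00399N* = 0.761, so N* = 191.
Substitute into dN/dt = 0: 0.872(1 - 191/584) = 0.0189P*.
The bracket is 0.673, giving P* = 0.587/0.0189 = 31.1.

N* ≈ 191, P* ≈ 31.1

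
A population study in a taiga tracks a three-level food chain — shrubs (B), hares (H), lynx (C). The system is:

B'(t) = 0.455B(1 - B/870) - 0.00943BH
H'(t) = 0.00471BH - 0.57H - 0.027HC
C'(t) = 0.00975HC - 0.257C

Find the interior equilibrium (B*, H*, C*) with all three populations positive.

From dC/dt = 0: 0.00975H* = 0.257, so H* = 26.4.
From dB/dt = 0: 0.455(1 - B*/870) = 0.00943·26.4, giving B* = 870·(1 - 0.546) = 395.
From dH/dt = 0: 0.00471·395 - 0.57 = 0.027C*, so C* = 1.29/0.027 = 47.7.

B* ≈ 395, H* ≈ 26.4, C* ≈ 47.7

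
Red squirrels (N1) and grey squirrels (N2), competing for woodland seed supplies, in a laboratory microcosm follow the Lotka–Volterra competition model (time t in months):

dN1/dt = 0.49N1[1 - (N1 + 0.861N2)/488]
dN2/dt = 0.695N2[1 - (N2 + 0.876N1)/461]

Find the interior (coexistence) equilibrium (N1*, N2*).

Setting both brackets to zero gives the nullclines N1 + 0.861N2 = 488 and 0.876N1 + N2 = 461.
Substituting N2 = 461 - 0.876N1 into the first: N1(1 - 0.861·0.876) = 488 - 0.861·461.
So N1* = 91.1/0.246 = 371, and then N2* = 461 - 0.876·371 = 136.

N1* ≈ 371, N2* ≈ 136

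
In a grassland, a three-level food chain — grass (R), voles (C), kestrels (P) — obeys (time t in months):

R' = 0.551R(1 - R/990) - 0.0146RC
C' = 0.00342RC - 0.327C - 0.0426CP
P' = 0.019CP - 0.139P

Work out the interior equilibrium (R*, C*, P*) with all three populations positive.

R* ≈ 798, C* ≈ 7.32, P* ≈ 56.4

From dP/dt = 0: 0.019C* = 0.139, so C* = 7.32.
From dR/dt = 0: 0.551(1 - R*/990) = 0.0146·7.32, giving R* = 990·(1 - 0.194) = 798.
From dC/dt = 0: 0.00342·798 - 0.327 = 0.0426P*, so P* = 2.4/0.0426 = 56.4.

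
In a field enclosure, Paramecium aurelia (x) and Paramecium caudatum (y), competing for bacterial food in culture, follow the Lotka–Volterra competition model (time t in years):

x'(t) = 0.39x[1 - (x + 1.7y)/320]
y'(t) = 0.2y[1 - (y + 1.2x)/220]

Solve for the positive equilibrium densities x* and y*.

x* ≈ 51.9, y* ≈ 158

Setting both brackets to zero gives the nullclines x + 1.7y = 320 and 1.2x + y = 220.
Substituting y = 220 - 1.2x into the first: x(1 - 1.7·1.2) = 320 - 1.7·220.
So x* = -54/-1.04 = 51.9, and then y* = 220 - 1.2·51.9 = 158.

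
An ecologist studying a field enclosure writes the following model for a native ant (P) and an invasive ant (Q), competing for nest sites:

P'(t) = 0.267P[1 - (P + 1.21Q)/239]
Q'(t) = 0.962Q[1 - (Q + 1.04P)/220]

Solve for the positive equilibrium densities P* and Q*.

P* ≈ 105, Q* ≈ 111

Setting both brackets to zero gives the nullclines P + 1.21Q = 239 and 1.04P + Q = 220.
Substituting Q = 220 - 1.04P into the first: P(1 - 1.21·1.04) = 239 - 1.21·220.
So P* = -27.2/-0.258 = 105, and then Q* = 220 - 1.04·105 = 111.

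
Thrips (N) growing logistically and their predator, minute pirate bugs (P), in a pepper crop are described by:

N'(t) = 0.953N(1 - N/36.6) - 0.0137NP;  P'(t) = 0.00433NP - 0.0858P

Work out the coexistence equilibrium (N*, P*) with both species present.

From dP/dt = 0 with P > 0: 0.00433N* = 0.0858, so N* = 19.8.
Substitute into dN/dt = 0: 0.953(1 - 19.8/36.6) = 0.0137P*.
The bracket is 0.459, giving P* = 0.437/0.0137 = 31.9.

N* ≈ 19.8, P* ≈ 31.9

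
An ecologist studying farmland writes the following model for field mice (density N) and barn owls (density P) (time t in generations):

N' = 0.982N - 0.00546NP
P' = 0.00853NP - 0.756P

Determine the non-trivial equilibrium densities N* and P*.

N* ≈ 88.6, P* ≈ 180

Set dP/dt = 0 with P > 0: 0.00853N - 0.756 = 0, so N* = 0.756/0.00853 = 88.6.
Set dN/dt = 0 with N > 0: 0.982 - 0.00546P = 0, so P* = 0.982/0.00546 = 180.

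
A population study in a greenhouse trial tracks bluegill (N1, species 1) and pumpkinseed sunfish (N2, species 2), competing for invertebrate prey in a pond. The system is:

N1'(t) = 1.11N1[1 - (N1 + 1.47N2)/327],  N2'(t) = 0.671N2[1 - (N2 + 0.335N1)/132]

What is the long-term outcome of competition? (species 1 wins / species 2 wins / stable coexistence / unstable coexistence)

Compare the nullcline intercepts: K1/α12 = 327/1.47 = 222 > K2 = 132; K2/α21 = 132/0.335 = 394 > K1 = 327.
Since both inequalities hold, each species can invade when rare, so the interior equilibrium is stable.

stable coexistence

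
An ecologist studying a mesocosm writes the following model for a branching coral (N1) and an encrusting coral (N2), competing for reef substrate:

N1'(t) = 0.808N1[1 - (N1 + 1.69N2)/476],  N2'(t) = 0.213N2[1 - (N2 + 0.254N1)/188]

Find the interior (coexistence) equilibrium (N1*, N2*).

N1* ≈ 277, N2* ≈ 118

Setting both brackets to zero gives the nullclines N1 + 1.69N2 = 476 and 0.254N1 + N2 = 188.
Substituting N2 = 188 - 0.254N1 into the first: N1(1 - 1.69·0.254) = 476 - 1.69·188.
So N1* = 158/0.571 = 277, and then N2* = 188 - 0.254·277 = 118.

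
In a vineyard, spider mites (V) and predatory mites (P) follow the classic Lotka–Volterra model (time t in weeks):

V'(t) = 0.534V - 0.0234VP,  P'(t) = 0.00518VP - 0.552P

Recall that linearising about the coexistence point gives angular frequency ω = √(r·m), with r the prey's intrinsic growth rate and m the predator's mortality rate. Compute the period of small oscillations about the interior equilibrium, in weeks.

T ≈ 11.6 weeks

Here r = 0.534 and m = 0.552, so r·m = 0.295.
ω = √0.295 = 0.543 per week, hence T = 2π/ω ≈ 11.6 weeks.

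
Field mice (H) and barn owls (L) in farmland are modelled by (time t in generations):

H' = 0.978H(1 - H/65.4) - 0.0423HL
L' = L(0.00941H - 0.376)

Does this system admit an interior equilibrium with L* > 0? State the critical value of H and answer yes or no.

Threshold H = 40; K > 40, so yes, the predator persists.

The predator equation gives dL/dt > 0 only when H > 0.376/0.00941 = 40.
Without the predator, H → K = 65.4. Since 65.4 > 40, the predator can invade and persist.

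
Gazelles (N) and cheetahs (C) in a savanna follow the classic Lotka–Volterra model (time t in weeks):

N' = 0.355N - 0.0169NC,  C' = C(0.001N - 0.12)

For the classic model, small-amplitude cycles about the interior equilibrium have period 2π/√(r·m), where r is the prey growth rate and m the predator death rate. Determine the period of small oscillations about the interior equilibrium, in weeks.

Here r = 0.355 and m = 0.12, so r·m = 0.0426.
ω = √0.0426 = 0.206 per week, hence T = 2π/ω ≈ 30.4 weeks.

T ≈ 30.4 weeks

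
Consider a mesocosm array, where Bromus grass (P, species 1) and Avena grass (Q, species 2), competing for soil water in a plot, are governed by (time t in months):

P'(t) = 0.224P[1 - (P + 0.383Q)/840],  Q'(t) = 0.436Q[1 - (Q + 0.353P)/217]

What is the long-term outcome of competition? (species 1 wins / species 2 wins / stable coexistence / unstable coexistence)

species 1 excludes species 2

Compare the nullcline intercepts: K1/α12 = 840/0.383 = 2190 > K2 = 217; K2/α21 = 217/0.353 = 615 < K1 = 840.
Since the inequalities point opposite ways, species 1 can invade but species 2 cannot.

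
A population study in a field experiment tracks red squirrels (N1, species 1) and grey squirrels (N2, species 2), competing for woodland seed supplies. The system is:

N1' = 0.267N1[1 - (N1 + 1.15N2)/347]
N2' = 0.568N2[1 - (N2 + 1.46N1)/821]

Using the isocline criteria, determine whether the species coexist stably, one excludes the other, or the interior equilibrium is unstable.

Compare the nullcline intercepts: K1/α12 = 347/1.15 = 302 < K2 = 821; K2/α21 = 821/1.46 = 562 > K1 = 347.
Since the inequalities point opposite ways, species 2 can invade but species 1 cannot.

species 2 excludes species 1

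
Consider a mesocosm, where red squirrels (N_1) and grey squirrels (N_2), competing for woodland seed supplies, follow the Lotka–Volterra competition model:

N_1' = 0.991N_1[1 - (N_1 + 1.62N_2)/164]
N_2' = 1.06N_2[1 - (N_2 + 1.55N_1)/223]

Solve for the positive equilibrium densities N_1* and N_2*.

Setting both brackets to zero gives the nullclines N_1 + 1.62N_2 = 164 and 1.55N_1 + N_2 = 223.
Substituting N_2 = 223 - 1.55N_1 into the first: N_1(1 - 1.62·1.55) = 164 - 1.62·223.
So N_1* = -197/-1.51 = 131, and then N_2* = 223 - 1.55·131 = 20.6.

N_1* ≈ 131, N_2* ≈ 20.6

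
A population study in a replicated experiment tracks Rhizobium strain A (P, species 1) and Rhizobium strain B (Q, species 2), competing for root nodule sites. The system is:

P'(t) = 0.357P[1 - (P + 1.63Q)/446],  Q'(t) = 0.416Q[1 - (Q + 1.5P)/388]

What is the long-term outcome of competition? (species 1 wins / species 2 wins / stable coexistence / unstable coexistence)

unstable coexistence (outcome depends on initial conditions)

Compare the nullcline intercepts: K1/α12 = 446/1.63 = 274 < K2 = 388; K2/α21 = 388/1.5 = 259 < K1 = 446.
Since both are reversed, neither can invade when rare; the interior point is a saddle.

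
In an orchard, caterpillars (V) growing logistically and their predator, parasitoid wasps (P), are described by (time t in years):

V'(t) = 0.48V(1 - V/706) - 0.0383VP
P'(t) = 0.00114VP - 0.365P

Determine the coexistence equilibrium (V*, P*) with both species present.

From dP/dt = 0 with P > 0: 0.00114V* = 0.365, so V* = 320.
Substitute into dV/dt = 0: 0.48(1 - 320/706) = 0.0383P*.
The bracket is 0.546, giving P* = 0.262/0.0383 = 6.85.

V* ≈ 320, P* ≈ 6.85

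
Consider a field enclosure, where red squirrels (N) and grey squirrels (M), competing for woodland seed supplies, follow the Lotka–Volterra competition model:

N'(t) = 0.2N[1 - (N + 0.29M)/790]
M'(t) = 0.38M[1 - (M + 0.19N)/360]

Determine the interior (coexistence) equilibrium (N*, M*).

Setting both brackets to zero gives the nullclines N + 0.29M = 790 and 0.19N + M = 360.
Substituting M = 360 - 0.19N into the first: N(1 - 0.29·0.19) = 790 - 0.29·360.
So N* = 686/0.945 = 726, and then M* = 360 - 0.19·726 = 222.

N* ≈ 726, M* ≈ 222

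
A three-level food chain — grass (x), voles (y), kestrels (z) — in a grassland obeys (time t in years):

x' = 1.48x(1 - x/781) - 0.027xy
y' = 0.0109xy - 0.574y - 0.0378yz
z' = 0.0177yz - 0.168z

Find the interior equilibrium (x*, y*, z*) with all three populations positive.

From dz/dt = 0: 0.0177y* = 0.168, so y* = 9.49.
From dx/dt = 0: 1.48(1 - x*/781) = 0.027·9.49, giving x* = 781·(1 - 0.173) = 646.
From dy/dt = 0: 0.0109·646 - 0.574 = 0.0378z*, so z* = 6.46/0.0378 = 171.

x* ≈ 646, y* ≈ 9.49, z* ≈ 171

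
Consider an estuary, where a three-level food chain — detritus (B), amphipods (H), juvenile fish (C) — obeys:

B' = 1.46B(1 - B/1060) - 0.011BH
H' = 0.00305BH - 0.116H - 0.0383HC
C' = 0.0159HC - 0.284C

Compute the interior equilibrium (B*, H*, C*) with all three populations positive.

B* ≈ 917, H* ≈ 17.9, C* ≈ 70

From dC/dt = 0: 0.0159H* = 0.284, so H* = 17.9.
From dB/dt = 0: 1.46(1 - B*/1060) = 0.011·17.9, giving B* = 1060·(1 - 0.135) = 917.
From dH/dt = 0: 0.00305·917 - 0.116 = 0.0383C*, so C* = 2.68/0.0383 = 70.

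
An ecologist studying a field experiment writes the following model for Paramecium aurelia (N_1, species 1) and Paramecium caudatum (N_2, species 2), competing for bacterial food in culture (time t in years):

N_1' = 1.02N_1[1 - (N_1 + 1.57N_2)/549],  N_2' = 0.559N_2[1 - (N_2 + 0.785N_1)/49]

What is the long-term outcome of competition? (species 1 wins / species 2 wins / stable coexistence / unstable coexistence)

Compare the nullcline intercepts: K1/α12 = 549/1.57 = 350 > K2 = 49; K2/α21 = 49/0.785 = 62.4 < K1 = 549.
Since the inequalities point opposite ways, species 1 can invade but species 2 cannot.

species 1 excludes species 2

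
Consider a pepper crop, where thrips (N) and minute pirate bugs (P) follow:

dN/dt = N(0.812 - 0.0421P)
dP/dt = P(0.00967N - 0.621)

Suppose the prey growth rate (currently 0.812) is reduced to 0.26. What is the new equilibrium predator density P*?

At the interior fixed point, setting dN/dt = 0 with N > 0 fixes P* = (prey growth rate)/(NP coefficient) — independent of the other coefficients.
With the change, P* = 0.26/0.0421 = 6.18; it falls from 19.3.

P* ≈ 6.18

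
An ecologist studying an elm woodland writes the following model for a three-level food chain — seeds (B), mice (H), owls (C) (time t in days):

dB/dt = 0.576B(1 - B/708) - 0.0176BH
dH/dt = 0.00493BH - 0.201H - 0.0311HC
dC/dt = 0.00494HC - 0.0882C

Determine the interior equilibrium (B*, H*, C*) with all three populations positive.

B* ≈ 322, H* ≈ 17.9, C* ≈ 44.5

From dC/dt = 0: 0.00494H* = 0.0882, so H* = 17.9.
From dB/dt = 0: 0.576(1 - B*/708) = 0.0176·17.9, giving B* = 708·(1 - 0.546) = 322.
From dH/dt = 0: 0.00493·322 - 0.201 = 0.0311C*, so C* = 1.39/0.0311 = 44.5.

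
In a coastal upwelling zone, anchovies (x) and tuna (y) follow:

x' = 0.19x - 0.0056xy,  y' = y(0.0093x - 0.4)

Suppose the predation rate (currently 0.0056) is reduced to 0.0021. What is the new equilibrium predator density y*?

At the interior fixed point, setting dx/dt = 0 with x > 0 fixes y* = (prey growth rate)/(xy coefficient) — independent of the other coefficients.
With the change, y* = 0.19/0.0021 = 90.5; it rises from 33.9.

y* ≈ 90.5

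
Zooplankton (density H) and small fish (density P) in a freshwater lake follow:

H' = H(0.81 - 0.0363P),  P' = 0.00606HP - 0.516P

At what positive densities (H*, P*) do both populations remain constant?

H* ≈ 85.1, P* ≈ 22.3

Set dP/dt = 0 with P > 0: 0.00606H - 0.516 = 0, so H* = 0.516/0.00606 = 85.1.
Set dH/dt = 0 with H > 0: 0.81 - 0.0363P = 0, so P* = 0.81/0.0363 = 22.3.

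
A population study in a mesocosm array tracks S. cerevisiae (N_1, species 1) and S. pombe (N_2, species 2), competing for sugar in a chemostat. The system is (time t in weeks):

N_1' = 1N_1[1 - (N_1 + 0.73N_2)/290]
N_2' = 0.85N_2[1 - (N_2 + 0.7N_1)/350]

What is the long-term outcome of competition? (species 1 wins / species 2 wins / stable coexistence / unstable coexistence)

Compare the nullcline intercepts: K1/α12 = 290/0.73 = 397 > K2 = 350; K2/α21 = 350/0.7 = 500 > K1 = 290.
Since both inequalities hold, each species can invade when rare, so the interior equilibrium is stable.

stable coexistence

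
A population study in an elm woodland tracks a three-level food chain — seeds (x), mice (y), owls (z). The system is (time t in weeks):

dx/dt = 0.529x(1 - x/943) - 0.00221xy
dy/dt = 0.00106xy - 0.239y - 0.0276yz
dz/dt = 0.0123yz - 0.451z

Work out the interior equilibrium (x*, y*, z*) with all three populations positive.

x* ≈ 799, y* ≈ 36.7, z* ≈ 22

From dz/dt = 0: 0.0123y* = 0.451, so y* = 36.7.
From dx/dt = 0: 0.529(1 - x*/943) = 0.00221·36.7, giving x* = 943·(1 - 0.153) = 799.
From dy/dt = 0: 0.00106·799 - 0.239 = 0.0276z*, so z* = 0.607/0.0276 = 22.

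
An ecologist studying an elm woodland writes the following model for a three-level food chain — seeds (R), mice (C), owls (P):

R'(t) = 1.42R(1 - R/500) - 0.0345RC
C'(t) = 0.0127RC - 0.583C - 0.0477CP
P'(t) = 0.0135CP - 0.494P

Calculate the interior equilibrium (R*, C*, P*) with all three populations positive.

R* ≈ 55.5, C* ≈ 36.6, P* ≈ 2.55

From dP/dt = 0: 0.0135C* = 0.494, so C* = 36.6.
From dR/dt = 0: 1.42(1 - R*/500) = 0.0345·36.6, giving R* = 500·(1 - 0.889) = 55.5.
From dC/dt = 0: 0.0127·55.5 - 0.583 = 0.0477P*, so P* = 0.122/0.0477 = 2.55.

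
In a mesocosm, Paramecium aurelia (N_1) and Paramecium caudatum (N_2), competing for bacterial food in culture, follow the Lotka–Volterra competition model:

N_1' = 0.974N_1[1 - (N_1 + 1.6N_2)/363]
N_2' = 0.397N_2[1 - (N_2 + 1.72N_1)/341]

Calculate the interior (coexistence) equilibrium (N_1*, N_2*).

Setting both brackets to zero gives the nullclines N_1 + 1.6N_2 = 363 and 1.72N_1 + N_2 = 341.
Substituting N_2 = 341 - 1.72N_1 into the first: N_1(1 - 1.6·1.72) = 363 - 1.6·341.
So N_1* = -183/-1.75 = 104, and then N_2* = 341 - 1.72·104 = 162.

N_1* ≈ 104, N_2* ≈ 162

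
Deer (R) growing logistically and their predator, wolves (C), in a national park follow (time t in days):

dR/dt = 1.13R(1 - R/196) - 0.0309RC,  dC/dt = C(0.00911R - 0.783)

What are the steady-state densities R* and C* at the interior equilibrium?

From dC/dt = 0 with C > 0: 0.00911R* = 0.783, so R* = 85.9.
Substitute into dR/dt = 0: 1.13(1 - 85.9/196) = 0.0309C*.
The bracket is 0.561, giving C* = 0.634/0.0309 = 20.5.

R* ≈ 85.9, C* ≈ 20.5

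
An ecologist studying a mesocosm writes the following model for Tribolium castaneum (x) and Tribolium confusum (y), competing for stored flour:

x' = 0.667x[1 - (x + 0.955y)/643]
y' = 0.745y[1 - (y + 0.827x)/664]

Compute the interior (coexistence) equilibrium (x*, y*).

Setting both brackets to zero gives the nullclines x + 0.955y = 643 and 0.827x + y = 664.
Substituting y = 664 - 0.827x into the first: x(1 - 0.955·0.827) = 643 - 0.955·664.
So x* = 8.88/0.21 = 42.2, and then y* = 664 - 0.827·42.2 = 629.

x* ≈ 42.2, y* ≈ 629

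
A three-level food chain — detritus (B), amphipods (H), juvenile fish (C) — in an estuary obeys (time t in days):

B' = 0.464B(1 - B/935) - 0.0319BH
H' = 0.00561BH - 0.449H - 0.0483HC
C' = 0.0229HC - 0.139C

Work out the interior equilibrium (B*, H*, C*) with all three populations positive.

B* ≈ 545, H* ≈ 6.07, C* ≈ 54

From dC/dt = 0: 0.0229H* = 0.139, so H* = 6.07.
From dB/dt = 0: 0.464(1 - B*/935) = 0.0319·6.07, giving B* = 935·(1 - 0.417) = 545.
From dH/dt = 0: 0.00561·545 - 0.449 = 0.0483C*, so C* = 2.61/0.0483 = 54.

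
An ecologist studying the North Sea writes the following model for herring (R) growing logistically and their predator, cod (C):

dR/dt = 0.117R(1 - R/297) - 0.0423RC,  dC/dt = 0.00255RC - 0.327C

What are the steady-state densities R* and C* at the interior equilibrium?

From dC/dt = 0 with C > 0: 0.00255R* = 0.327, so R* = 128.
Substitute into dR/dt = 0: 0.117(1 - 128/297) = 0.0423C*.
The bracket is 0.568, giving C* = 0.0665/0.0423 = 1.57.

R* ≈ 128, C* ≈ 1.57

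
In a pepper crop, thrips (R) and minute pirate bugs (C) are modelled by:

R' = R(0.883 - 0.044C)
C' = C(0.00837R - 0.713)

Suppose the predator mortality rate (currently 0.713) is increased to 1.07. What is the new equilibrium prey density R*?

At the interior fixed point, setting dC/dt = 0 with C > 0 fixes R* = (predator death rate)/(RC coefficient) — independent of the other coefficients.
With the change, R* = 1.07/0.00837 = 128; it rises from 85.2.

R* ≈ 128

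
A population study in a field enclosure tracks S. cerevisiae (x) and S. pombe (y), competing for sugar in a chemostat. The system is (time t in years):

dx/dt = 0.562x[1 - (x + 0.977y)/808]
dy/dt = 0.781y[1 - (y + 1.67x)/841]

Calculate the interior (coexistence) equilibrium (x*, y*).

x* ≈ 21.6, y* ≈ 805

Setting both brackets to zero gives the nullclines x + 0.977y = 808 and 1.67x + y = 841.
Substituting y = 841 - 1.67x into the first: x(1 - 0.977·1.67) = 808 - 0.977·841.
So x* = -13.7/-0.632 = 21.6, and then y* = 841 - 1.67·21.6 = 805.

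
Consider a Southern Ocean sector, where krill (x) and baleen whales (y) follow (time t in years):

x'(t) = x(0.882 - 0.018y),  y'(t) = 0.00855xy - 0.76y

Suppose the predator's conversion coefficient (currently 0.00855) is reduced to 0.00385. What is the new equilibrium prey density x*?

At the interior fixed point, setting dy/dt = 0 with y > 0 fixes x* = (predator death rate)/(xy coefficient) — independent of the other coefficients.
With the change, x* = 0.76/0.00385 = 197; it rises from 88.9.

x* ≈ 197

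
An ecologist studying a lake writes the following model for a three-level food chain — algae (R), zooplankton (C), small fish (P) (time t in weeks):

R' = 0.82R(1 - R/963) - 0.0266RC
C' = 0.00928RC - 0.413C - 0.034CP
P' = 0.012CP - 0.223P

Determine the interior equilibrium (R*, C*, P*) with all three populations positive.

From dP/dt = 0: 0.012C* = 0.223, so C* = 18.6.
From dR/dt = 0: 0.82(1 - R*/963) = 0.0266·18.6, giving R* = 963·(1 - 0.603) = 382.
From dC/dt = 0: 0.00928·382 - 0.413 = 0.034P*, so P* = 3.14/0.034 = 92.2.

R* ≈ 382, C* ≈ 18.6, P* ≈ 92.2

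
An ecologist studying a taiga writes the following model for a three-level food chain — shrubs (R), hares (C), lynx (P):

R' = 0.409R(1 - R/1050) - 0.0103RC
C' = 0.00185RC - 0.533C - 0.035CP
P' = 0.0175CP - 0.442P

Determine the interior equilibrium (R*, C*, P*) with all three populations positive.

From dP/dt = 0: 0.0175C* = 0.442, so C* = 25.3.
From dR/dt = 0: 0.409(1 - R*/1050) = 0.0103·25.3, giving R* = 1050·(1 - 0.636) = 382.
From dC/dt = 0: 0.00185·382 - 0.533 = 0.035P*, so P* = 0.174/0.035 = 4.97.

R* ≈ 382, C* ≈ 25.3, P* ≈ 4.97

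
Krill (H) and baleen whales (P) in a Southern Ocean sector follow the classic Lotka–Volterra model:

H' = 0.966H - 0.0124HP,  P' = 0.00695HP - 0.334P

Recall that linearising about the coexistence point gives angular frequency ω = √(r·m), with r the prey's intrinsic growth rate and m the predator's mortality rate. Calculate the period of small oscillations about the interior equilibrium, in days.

Here r = 0.966 and m = 0.334, so r·m = 0.323.
ω = √0.323 = 0.568 per day, hence T = 2π/ω ≈ 11.1 days.

T ≈ 11.1 days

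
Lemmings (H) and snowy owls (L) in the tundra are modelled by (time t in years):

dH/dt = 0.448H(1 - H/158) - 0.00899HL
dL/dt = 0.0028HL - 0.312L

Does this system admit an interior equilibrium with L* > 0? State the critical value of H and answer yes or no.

The predator equation gives dL/dt > 0 only when H > 0.312/0.0028 = 111.
Without the predator, H → K = 158. Since 158 > 111, the predator can invade and persist.

Threshold H = 111; K > 111, so yes, the predator persists.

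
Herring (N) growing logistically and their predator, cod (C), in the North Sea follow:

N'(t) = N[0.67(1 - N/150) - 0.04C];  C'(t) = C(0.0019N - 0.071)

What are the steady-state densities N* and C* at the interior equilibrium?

From dC/dt = 0 with C > 0: 0.0019N* = 0.071, so N* = 37.4.
Substitute into dN/dt = 0: 0.67(1 - 37.4/150) = 0.04C*.
The bracket is 0.751, giving C* = 0.503/0.04 = 12.6.

N* ≈ 37.4, C* ≈ 12.6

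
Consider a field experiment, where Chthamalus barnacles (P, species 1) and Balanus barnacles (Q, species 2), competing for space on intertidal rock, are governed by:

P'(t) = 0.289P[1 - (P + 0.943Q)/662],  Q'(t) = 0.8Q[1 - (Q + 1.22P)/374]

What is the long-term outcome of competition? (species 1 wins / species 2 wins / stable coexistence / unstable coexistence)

species 1 excludes species 2

Compare the nullcline intercepts: K1/α12 = 662/0.943 = 702 > K2 = 374; K2/α21 = 374/1.22 = 307 < K1 = 662.
Since the inequalities point opposite ways, species 1 can invade but species 2 cannot.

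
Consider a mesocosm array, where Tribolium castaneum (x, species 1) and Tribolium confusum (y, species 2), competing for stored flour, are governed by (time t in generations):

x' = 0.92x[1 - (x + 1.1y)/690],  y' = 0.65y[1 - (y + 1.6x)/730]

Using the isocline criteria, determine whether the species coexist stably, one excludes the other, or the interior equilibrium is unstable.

Compare the nullcline intercepts: K1/α12 = 690/1.1 = 627 < K2 = 730; K2/α21 = 730/1.6 = 456 < K1 = 690.
Since both are reversed, neither can invade when rare; the interior point is a saddle.

unstable coexistence (outcome depends on initial conditions)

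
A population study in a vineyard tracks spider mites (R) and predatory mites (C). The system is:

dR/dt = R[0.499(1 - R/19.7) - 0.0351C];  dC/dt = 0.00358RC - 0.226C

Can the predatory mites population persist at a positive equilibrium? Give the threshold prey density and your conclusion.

The predator equation gives dC/dt > 0 only when R > 0.226/0.00358 = 63.1.
Without the predator, R → K = 19.7. Since 19.7 < 63.1, the predator cannot invade.

Threshold R = 63.1; K < 63.1, so no, the predator goes extinct.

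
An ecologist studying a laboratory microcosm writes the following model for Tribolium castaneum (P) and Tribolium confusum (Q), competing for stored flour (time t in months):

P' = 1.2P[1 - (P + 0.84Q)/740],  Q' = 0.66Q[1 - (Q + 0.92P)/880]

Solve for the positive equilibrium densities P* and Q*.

Setting both brackets to zero gives the nullclines P + 0.84Q = 740 and 0.92P + Q = 880.
Substituting Q = 880 - 0.92P into the first: P(1 - 0.84·0.92) = 740 - 0.84·880.
So P* = 0.8/0.227 = 3.52, and then Q* = 880 - 0.92·3.52 = 877.

P* ≈ 3.52, Q* ≈ 877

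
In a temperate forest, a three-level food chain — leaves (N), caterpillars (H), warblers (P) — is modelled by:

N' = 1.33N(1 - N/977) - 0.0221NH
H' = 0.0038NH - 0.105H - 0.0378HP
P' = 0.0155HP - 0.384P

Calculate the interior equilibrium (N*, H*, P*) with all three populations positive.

N* ≈ 575, H* ≈ 24.8, P* ≈ 55

From dP/dt = 0: 0.0155H* = 0.384, so H* = 24.8.
From dN/dt = 0: 1.33(1 - N*/977) = 0.0221·24.8, giving N* = 977·(1 - 0.412) = 575.
From dH/dt = 0: 0.0038·575 - 0.105 = 0.0378P*, so P* = 2.08/0.0378 = 55.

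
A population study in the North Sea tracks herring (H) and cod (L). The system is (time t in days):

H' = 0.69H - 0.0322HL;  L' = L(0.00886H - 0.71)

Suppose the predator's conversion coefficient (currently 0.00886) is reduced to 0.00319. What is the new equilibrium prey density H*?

H* ≈ 223

At the interior fixed point, setting dL/dt = 0 with L > 0 fixes H* = (predator death rate)/(HL coefficient) — independent of the other coefficients.
With the change, H* = 0.71/0.00319 = 223; it rises from 80.1.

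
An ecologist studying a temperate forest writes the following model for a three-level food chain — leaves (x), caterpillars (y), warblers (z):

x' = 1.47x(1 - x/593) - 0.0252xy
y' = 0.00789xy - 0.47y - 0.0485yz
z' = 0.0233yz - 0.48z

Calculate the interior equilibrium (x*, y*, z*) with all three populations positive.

x* ≈ 384, y* ≈ 20.6, z* ≈ 52.7

From dz/dt = 0: 0.0233y* = 0.48, so y* = 20.6.
From dx/dt = 0: 1.47(1 - x*/593) = 0.0252·20.6, giving x* = 593·(1 - 0.353) = 384.
From dy/dt = 0: 0.00789·384 - 0.47 = 0.0485z*, so z* = 2.56/0.0485 = 52.7.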